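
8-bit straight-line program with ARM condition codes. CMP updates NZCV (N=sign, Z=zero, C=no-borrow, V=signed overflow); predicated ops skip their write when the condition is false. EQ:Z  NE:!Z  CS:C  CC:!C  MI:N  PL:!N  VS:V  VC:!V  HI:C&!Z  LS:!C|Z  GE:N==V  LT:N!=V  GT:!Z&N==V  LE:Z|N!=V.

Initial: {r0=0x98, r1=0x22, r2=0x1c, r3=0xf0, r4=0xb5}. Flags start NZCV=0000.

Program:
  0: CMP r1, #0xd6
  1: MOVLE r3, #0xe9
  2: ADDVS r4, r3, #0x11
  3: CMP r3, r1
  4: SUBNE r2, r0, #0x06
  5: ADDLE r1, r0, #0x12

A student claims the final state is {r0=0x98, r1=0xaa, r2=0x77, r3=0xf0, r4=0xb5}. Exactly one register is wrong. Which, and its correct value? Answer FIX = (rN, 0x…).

0: ✓ CMP  NZCV=0000
1: · MOVLE
2: · ADDVS
3: ✓ CMP  NZCV=1010
4: ✓ SUBNE  r2←0x92
5: ✓ ADDLE  r1←0xaa

FIX = (r2, 0x92)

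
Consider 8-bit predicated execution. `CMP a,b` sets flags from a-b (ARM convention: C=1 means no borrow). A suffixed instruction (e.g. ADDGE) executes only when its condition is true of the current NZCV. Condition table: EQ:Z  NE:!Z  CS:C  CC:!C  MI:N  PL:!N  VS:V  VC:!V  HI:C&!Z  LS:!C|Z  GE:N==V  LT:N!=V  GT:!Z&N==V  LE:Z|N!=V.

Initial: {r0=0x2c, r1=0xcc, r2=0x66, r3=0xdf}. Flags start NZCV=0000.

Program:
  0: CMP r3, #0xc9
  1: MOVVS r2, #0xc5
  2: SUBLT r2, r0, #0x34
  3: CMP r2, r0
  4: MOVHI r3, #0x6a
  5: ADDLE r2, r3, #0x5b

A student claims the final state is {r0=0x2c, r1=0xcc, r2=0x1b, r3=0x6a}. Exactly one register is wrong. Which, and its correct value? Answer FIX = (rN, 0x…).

FIX = (r2, 0x66)

[0] flags=0010 → (cmp)
[1] flags=0010 VS?F → skip
[2] flags=0010 LT?F → skip
[3] flags=0010 → (cmp)
[4] flags=0010 HI?T → r3=0x6a
[5] flags=0010 LE?F → skip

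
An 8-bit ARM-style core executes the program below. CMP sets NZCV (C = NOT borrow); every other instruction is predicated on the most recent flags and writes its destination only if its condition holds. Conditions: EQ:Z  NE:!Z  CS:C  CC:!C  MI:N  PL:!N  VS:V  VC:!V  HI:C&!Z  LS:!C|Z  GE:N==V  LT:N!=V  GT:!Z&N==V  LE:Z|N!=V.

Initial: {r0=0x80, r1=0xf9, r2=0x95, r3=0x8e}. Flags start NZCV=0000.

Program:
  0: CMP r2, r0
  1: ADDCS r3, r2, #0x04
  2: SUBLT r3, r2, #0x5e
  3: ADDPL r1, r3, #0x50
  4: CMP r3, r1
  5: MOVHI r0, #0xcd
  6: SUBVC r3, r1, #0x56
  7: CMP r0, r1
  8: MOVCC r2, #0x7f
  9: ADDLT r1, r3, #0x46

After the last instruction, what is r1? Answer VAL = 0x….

[0] flags=0010 → (cmp)
[1] flags=0010 CS?T → r3=0x99
[2] flags=0010 LT?F → skip
[3] flags=0010 PL?T → r1=0xe9
[4] flags=1000 → (cmp)
[5] flags=1000 HI?F → skip
[6] flags=1000 VC?T → r3=0x93
[7] flags=1000 → (cmp)
[8] flags=1000 CC?T → r2=0x7f
[9] flags=1000 LT?T → r1=0xd9

VAL = 0xd9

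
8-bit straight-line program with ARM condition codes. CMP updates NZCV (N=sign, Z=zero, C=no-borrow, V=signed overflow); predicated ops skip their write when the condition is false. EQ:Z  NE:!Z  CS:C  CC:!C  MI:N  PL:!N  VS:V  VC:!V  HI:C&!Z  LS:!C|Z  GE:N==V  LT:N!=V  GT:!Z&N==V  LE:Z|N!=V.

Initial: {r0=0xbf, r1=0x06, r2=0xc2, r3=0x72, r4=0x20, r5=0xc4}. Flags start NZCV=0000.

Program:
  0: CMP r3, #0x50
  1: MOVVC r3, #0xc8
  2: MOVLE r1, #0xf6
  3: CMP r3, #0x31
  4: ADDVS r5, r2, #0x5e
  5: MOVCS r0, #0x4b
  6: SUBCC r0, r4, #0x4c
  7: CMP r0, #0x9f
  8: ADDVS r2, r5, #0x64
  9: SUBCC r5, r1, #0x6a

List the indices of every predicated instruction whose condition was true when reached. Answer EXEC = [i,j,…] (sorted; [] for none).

EXEC = [1,5,8,9]

[0] flags=0010 → (cmp)
[1] flags=0010 VC?T → r3=0xc8
[2] flags=0010 LE?F → skip
[3] flags=1010 → (cmp)
[4] flags=1010 VS?F → skip
[5] flags=1010 CS?T → r0=0x4b
[6] flags=1010 CC?F → skip
[7] flags=1001 → (cmp)
[8] flags=1001 VS?T → r2=0x28
[9] flags=1001 CC?T → r5=0x9c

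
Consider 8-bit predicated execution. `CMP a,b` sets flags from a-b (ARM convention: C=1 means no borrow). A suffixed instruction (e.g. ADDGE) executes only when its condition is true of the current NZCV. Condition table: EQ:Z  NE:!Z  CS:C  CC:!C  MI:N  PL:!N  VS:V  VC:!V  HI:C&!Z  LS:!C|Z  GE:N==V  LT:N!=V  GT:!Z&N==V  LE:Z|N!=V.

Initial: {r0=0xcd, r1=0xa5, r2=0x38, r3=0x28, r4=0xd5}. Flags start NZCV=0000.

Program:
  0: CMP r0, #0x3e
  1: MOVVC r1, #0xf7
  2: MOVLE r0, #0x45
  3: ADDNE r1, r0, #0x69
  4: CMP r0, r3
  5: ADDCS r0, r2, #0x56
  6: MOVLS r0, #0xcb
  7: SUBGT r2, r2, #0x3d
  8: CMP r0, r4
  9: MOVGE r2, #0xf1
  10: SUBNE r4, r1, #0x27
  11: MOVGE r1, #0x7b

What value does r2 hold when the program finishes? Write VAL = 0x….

0: ✓ CMP  NZCV=1010
1: ✓ MOVVC  r1←0xf7
2: ✓ MOVLE  r0←0x45
3: ✓ ADDNE  r1←0xae
4: ✓ CMP  NZCV=0010
5: ✓ ADDCS  r0←0x8e
6: · MOVLS
7: ✓ SUBGT  r2←0xfb
8: ✓ CMP  NZCV=1000
9: · MOVGE
10: ✓ SUBNE  r4←0x87
11: · MOVGE

VAL = 0xfb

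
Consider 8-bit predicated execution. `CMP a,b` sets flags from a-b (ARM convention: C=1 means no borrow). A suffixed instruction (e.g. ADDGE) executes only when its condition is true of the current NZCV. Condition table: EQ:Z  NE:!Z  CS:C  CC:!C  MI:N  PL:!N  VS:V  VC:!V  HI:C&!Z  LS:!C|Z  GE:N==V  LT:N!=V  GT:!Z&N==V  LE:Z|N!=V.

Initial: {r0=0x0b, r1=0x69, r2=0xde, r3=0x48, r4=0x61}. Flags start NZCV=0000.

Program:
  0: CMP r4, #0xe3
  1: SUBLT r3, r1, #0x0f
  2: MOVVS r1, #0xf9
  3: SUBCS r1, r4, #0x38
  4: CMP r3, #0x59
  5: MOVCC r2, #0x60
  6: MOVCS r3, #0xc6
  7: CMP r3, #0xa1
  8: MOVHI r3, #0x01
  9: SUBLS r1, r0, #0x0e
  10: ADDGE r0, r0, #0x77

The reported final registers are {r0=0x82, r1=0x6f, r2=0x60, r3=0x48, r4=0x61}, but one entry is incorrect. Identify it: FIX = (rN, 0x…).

[0] flags=0000 → (cmp)
[1] flags=0000 LT?F → skip
[2] flags=0000 VS?F → skip
[3] flags=0000 CS?F → skip
[4] flags=1000 → (cmp)
[5] flags=1000 CC?T → r2=0x60
[6] flags=1000 CS?F → skip
[7] flags=1001 → (cmp)
[8] flags=1001 HI?F → skip
[9] flags=1001 LS?T → r1=0xfd
[10] flags=1001 GE?T → r0=0x82

FIX = (r1, 0xfd)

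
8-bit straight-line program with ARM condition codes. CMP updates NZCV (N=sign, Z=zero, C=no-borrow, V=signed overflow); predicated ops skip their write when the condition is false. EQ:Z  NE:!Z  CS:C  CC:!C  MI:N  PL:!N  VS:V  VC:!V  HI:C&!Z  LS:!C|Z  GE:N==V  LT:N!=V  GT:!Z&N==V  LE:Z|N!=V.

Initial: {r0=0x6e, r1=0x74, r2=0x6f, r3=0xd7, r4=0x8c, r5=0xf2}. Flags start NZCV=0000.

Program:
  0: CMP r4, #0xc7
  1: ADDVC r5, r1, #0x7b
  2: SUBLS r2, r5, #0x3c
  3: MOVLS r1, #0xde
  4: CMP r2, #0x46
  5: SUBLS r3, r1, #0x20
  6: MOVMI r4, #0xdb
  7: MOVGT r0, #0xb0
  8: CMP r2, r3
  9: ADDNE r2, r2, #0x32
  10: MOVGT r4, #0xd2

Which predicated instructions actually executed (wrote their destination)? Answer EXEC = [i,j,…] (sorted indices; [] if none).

[0] flags=1000 → (cmp)
[1] flags=1000 VC?T → r5=0xef
[2] flags=1000 LS?T → r2=0xb3
[3] flags=1000 LS?T → r1=0xde
[4] flags=0011 → (cmp)
[5] flags=0011 LS?F → skip
[6] flags=0011 MI?F → skip
[7] flags=0011 GT?F → skip
[8] flags=1000 → (cmp)
[9] flags=1000 NE?T → r2=0xe5
[10] flags=1000 GT?F → skip

EXEC = [1,2,3,9]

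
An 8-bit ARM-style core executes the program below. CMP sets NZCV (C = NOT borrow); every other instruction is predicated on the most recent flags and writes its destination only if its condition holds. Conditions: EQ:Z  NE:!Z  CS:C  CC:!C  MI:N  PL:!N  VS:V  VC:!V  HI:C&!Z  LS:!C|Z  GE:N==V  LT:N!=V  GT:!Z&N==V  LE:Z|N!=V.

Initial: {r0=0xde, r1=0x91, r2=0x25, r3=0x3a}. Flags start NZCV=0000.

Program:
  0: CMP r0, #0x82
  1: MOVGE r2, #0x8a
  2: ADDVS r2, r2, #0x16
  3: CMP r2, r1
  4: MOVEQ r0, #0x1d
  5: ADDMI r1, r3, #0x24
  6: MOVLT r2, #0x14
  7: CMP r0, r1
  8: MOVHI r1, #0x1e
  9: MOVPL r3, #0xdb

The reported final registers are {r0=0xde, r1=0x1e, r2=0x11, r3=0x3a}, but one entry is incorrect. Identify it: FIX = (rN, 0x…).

FIX = (r2, 0x14)

[0] flags=0010 → (cmp)
[1] flags=0010 GE?T → r2=0x8a
[2] flags=0010 VS?F → skip
[3] flags=1000 → (cmp)
[4] flags=1000 EQ?F → skip
[5] flags=1000 MI?T → r1=0x5e
[6] flags=1000 LT?T → r2=0x14
[7] flags=1010 → (cmp)
[8] flags=1010 HI?T → r1=0x1e
[9] flags=1010 PL?F → skip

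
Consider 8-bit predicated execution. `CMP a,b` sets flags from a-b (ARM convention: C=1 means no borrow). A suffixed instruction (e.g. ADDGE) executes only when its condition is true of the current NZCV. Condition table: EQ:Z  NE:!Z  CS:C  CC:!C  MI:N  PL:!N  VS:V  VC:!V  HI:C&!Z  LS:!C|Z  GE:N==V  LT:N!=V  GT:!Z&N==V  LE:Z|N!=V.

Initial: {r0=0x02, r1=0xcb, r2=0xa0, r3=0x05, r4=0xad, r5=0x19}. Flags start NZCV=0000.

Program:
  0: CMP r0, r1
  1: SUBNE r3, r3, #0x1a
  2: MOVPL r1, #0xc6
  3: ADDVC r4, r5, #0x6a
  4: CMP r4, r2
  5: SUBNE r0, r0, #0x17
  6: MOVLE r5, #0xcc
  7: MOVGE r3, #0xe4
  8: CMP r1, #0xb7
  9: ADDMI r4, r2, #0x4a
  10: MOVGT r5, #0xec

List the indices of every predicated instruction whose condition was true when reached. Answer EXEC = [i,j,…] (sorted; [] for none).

0: ✓ CMP  NZCV=0000
1: ✓ SUBNE  r3←0xeb
2: ✓ MOVPL  r1←0xc6
3: ✓ ADDVC  r4←0x83
4: ✓ CMP  NZCV=1000
5: ✓ SUBNE  r0←0xeb
6: ✓ MOVLE  r5←0xcc
7: · MOVGE
8: ✓ CMP  NZCV=0010
9: · ADDMI
10: ✓ MOVGT  r5←0xec

EXEC = [1,2,3,5,6,10]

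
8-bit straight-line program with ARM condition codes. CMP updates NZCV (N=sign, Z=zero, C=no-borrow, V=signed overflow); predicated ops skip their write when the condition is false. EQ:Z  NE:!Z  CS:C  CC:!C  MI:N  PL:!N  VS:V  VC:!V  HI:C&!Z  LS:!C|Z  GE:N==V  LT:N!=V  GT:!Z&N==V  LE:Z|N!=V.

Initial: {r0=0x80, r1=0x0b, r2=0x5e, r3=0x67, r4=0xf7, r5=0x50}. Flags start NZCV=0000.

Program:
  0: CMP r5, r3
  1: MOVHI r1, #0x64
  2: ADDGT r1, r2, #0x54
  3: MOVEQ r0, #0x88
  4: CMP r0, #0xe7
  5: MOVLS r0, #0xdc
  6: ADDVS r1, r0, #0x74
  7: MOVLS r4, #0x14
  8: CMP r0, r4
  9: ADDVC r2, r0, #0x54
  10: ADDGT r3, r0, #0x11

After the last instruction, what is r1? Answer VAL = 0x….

0: ✓ CMP  NZCV=1000
1: · MOVHI
2: · ADDGT
3: · MOVEQ
4: ✓ CMP  NZCV=1000
5: ✓ MOVLS  r0←0xdc
6: · ADDVS
7: ✓ MOVLS  r4←0x14
8: ✓ CMP  NZCV=1010
9: ✓ ADDVC  r2←0x30
10: · ADDGT

VAL = 0x0b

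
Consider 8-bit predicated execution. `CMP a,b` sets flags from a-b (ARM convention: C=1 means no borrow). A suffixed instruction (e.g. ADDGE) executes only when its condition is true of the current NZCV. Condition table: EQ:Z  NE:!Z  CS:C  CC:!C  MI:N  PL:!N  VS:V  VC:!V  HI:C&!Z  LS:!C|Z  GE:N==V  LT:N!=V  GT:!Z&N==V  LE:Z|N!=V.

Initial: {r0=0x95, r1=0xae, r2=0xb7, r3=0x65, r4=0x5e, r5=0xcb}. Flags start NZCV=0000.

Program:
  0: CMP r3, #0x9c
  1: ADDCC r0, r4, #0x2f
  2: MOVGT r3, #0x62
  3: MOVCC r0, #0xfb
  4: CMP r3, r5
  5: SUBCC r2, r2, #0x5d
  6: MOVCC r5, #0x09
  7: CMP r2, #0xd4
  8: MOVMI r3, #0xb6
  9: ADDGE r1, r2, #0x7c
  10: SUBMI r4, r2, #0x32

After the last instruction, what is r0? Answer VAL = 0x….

0: ✓ CMP  NZCV=1001
1: ✓ ADDCC  r0←0x8d
2: ✓ MOVGT  r3←0x62
3: ✓ MOVCC  r0←0xfb
4: ✓ CMP  NZCV=1001
5: ✓ SUBCC  r2←0x5a
6: ✓ MOVCC  r5←0x09
7: ✓ CMP  NZCV=1001
8: ✓ MOVMI  r3←0xb6
9: ✓ ADDGE  r1←0xd6
10: ✓ SUBMI  r4←0x28

VAL = 0xfb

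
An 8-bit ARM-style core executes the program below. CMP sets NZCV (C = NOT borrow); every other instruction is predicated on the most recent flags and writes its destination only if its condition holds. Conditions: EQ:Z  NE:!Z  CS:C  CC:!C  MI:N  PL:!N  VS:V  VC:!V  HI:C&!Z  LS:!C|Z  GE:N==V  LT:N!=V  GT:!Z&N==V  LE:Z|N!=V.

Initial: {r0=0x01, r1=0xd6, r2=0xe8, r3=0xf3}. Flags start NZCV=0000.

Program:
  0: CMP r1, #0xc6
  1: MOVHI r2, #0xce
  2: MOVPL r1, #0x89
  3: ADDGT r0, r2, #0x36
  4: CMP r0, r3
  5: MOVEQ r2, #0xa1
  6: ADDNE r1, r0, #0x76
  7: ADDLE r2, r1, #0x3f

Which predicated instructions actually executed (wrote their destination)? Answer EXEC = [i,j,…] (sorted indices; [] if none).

EXEC = [1,2,3,6]

0: ✓ CMP  NZCV=0010
1: ✓ MOVHI  r2←0xce
2: ✓ MOVPL  r1←0x89
3: ✓ ADDGT  r0←0x04
4: ✓ CMP  NZCV=0000
5: · MOVEQ
6: ✓ ADDNE  r1←0x7a
7: · ADDLE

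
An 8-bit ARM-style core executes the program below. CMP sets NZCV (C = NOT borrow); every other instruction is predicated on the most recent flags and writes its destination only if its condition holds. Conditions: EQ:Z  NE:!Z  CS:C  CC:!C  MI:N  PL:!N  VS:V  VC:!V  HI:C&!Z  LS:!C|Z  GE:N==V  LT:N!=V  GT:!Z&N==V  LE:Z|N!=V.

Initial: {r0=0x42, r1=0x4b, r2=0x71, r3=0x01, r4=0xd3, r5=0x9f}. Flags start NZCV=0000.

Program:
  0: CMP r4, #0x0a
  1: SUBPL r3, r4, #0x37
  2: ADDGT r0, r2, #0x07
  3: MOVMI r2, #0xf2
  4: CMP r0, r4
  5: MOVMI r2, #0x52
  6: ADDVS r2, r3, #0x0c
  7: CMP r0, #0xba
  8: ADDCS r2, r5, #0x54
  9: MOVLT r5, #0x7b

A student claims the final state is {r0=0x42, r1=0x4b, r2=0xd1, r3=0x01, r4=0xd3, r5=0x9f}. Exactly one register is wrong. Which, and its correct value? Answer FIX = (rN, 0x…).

FIX = (r2, 0xf2)

0: ✓ CMP  NZCV=1010
1: · SUBPL
2: · ADDGT
3: ✓ MOVMI  r2←0xf2
4: ✓ CMP  NZCV=0000
5: · MOVMI
6: · ADDVS
7: ✓ CMP  NZCV=1001
8: · ADDCS
9: · MOVLT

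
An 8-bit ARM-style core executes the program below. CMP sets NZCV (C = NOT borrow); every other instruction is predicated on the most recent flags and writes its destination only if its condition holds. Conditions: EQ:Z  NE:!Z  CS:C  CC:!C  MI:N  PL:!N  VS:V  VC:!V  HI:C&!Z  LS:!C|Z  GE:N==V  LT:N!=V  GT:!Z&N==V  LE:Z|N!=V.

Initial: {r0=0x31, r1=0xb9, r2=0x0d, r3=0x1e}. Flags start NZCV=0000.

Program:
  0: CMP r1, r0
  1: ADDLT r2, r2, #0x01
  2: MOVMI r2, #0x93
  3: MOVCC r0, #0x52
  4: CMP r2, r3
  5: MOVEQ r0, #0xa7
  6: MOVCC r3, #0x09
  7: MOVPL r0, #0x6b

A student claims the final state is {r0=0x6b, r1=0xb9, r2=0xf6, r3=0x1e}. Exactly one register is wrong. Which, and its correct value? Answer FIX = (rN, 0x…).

[0] flags=1010 → (cmp)
[1] flags=1010 LT?T → r2=0x0e
[2] flags=1010 MI?T → r2=0x93
[3] flags=1010 CC?F → skip
[4] flags=0011 → (cmp)
[5] flags=0011 EQ?F → skip
[6] flags=0011 CC?F → skip
[7] flags=0011 PL?T → r0=0x6b

FIX = (r2, 0x93)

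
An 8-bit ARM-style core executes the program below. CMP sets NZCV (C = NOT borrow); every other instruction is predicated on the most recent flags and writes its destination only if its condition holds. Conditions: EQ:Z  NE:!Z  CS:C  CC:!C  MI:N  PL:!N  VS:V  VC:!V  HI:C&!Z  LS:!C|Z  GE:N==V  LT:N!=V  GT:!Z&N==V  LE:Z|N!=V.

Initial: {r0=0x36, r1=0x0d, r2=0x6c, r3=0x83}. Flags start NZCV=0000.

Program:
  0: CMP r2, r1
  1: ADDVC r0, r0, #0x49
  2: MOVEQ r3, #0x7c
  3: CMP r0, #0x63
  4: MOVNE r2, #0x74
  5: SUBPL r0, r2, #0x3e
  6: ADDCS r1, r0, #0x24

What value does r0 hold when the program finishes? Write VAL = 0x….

VAL = 0x36

0: ✓ CMP  NZCV=0010
1: ✓ ADDVC  r0←0x7f
2: · MOVEQ
3: ✓ CMP  NZCV=0010
4: ✓ MOVNE  r2←0x74
5: ✓ SUBPL  r0←0x36
6: ✓ ADDCS  r1←0x5a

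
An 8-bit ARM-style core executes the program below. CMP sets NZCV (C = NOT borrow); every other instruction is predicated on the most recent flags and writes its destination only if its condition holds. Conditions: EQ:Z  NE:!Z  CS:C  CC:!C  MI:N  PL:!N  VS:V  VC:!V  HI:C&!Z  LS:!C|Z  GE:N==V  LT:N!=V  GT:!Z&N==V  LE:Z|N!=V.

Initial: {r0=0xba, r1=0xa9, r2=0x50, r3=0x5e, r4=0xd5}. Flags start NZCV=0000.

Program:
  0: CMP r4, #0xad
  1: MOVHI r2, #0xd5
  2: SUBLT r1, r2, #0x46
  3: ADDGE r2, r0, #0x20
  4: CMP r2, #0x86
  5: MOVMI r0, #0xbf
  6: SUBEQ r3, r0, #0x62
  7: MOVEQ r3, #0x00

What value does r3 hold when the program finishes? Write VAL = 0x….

VAL = 0x5e

0: ✓ CMP  NZCV=0010
1: ✓ MOVHI  r2←0xd5
2: · SUBLT
3: ✓ ADDGE  r2←0xda
4: ✓ CMP  NZCV=0010
5: · MOVMI
6: · SUBEQ
7: · MOVEQ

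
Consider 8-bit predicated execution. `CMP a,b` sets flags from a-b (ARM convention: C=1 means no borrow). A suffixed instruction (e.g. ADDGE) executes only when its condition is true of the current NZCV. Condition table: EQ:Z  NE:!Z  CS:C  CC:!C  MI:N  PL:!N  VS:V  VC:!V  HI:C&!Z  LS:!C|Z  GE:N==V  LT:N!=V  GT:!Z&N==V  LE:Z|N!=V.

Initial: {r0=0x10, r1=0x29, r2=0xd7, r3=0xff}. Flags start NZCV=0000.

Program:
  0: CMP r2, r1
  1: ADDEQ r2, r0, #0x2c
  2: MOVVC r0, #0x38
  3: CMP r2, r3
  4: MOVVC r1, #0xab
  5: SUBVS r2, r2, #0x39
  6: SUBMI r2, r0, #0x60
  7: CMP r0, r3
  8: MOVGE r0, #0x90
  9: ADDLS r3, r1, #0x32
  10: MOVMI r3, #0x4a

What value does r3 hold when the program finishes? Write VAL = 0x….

0: ✓ CMP  NZCV=1010
1: · ADDEQ
2: ✓ MOVVC  r0←0x38
3: ✓ CMP  NZCV=1000
4: ✓ MOVVC  r1←0xab
5: · SUBVS
6: ✓ SUBMI  r2←0xd8
7: ✓ CMP  NZCV=0000
8: ✓ MOVGE  r0←0x90
9: ✓ ADDLS  r3←0xdd
10: · MOVMI

VAL = 0xdd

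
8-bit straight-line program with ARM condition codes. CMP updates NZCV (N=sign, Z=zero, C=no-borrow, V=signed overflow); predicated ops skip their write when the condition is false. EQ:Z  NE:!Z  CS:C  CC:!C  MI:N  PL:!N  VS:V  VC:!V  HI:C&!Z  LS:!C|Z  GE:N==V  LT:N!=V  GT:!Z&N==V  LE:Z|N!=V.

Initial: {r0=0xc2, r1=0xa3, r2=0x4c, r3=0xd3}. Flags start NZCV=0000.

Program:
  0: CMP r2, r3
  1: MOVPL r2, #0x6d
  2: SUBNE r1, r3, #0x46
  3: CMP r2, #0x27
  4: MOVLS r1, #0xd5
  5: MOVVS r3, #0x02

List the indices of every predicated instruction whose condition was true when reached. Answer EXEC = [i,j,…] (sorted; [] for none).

EXEC = [1,2]

0: ✓ CMP  NZCV=0000
1: ✓ MOVPL  r2←0x6d
2: ✓ SUBNE  r1←0x8d
3: ✓ CMP  NZCV=0010
4: · MOVLS
5: · MOVVS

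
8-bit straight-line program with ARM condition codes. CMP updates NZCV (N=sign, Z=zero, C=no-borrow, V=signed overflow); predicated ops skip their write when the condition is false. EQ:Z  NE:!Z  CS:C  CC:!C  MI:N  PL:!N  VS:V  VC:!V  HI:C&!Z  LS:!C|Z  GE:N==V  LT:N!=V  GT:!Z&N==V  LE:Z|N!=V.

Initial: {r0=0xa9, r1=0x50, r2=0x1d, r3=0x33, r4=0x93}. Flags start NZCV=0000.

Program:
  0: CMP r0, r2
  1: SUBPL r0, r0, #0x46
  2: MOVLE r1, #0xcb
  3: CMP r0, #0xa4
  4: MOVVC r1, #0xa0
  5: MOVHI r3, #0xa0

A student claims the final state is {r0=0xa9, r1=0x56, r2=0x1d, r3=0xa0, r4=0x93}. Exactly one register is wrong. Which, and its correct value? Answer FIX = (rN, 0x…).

FIX = (r1, 0xa0)

[0] flags=1010 → (cmp)
[1] flags=1010 PL?F → skip
[2] flags=1010 LE?T → r1=0xcb
[3] flags=0010 → (cmp)
[4] flags=0010 VC?T → r1=0xa0
[5] flags=0010 HI?T → r3=0xa0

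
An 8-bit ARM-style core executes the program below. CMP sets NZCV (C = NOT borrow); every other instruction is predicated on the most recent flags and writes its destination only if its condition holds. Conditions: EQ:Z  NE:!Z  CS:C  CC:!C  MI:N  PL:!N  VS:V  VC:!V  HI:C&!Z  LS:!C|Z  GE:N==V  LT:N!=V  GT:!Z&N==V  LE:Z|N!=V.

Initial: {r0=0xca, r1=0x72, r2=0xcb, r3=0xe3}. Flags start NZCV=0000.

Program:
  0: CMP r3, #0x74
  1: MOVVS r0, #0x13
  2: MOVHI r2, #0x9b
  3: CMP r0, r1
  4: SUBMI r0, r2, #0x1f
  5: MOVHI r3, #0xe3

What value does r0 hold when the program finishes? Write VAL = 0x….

[0] flags=0011 → (cmp)
[1] flags=0011 VS?T → r0=0x13
[2] flags=0011 HI?T → r2=0x9b
[3] flags=1000 → (cmp)
[4] flags=1000 MI?T → r0=0x7c
[5] flags=1000 HI?F → skip

VAL = 0x7c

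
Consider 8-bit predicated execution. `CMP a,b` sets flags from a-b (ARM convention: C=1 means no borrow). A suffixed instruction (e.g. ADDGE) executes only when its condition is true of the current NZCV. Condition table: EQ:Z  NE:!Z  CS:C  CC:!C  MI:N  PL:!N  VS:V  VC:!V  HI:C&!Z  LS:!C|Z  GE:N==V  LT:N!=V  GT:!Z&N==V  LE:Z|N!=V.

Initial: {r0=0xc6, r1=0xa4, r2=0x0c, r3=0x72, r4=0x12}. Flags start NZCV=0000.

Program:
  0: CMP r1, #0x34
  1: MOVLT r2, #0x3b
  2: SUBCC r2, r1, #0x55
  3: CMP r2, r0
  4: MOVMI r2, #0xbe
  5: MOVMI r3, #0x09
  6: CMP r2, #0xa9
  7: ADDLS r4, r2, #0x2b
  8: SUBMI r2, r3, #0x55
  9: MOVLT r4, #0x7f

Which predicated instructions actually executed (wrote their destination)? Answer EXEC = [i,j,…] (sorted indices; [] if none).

EXEC = [1,7,8]

[0] flags=0011 → (cmp)
[1] flags=0011 LT?T → r2=0x3b
[2] flags=0011 CC?F → skip
[3] flags=0000 → (cmp)
[4] flags=0000 MI?F → skip
[5] flags=0000 MI?F → skip
[6] flags=1001 → (cmp)
[7] flags=1001 LS?T → r4=0x66
[8] flags=1001 MI?T → r2=0x1d
[9] flags=1001 LT?F → skip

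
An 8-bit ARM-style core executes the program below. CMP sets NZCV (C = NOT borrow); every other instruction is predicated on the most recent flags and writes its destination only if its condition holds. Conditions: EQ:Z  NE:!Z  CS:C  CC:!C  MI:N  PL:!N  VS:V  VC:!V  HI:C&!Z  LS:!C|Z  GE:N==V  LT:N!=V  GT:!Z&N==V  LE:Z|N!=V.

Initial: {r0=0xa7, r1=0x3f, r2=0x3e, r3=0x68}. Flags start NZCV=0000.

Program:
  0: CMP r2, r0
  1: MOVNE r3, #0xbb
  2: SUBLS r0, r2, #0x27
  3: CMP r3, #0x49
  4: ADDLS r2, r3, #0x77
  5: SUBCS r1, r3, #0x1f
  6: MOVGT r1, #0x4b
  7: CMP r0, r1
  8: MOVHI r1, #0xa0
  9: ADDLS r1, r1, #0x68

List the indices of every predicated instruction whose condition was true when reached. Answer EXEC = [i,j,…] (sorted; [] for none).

EXEC = [1,2,5,9]

[0] flags=1001 → (cmp)
[1] flags=1001 NE?T → r3=0xbb
[2] flags=1001 LS?T → r0=0x17
[3] flags=0011 → (cmp)
[4] flags=0011 LS?F → skip
[5] flags=0011 CS?T → r1=0x9c
[6] flags=0011 GT?F → skip
[7] flags=0000 → (cmp)
[8] flags=0000 HI?F → skip
[9] flags=0000 LS?T → r1=0x04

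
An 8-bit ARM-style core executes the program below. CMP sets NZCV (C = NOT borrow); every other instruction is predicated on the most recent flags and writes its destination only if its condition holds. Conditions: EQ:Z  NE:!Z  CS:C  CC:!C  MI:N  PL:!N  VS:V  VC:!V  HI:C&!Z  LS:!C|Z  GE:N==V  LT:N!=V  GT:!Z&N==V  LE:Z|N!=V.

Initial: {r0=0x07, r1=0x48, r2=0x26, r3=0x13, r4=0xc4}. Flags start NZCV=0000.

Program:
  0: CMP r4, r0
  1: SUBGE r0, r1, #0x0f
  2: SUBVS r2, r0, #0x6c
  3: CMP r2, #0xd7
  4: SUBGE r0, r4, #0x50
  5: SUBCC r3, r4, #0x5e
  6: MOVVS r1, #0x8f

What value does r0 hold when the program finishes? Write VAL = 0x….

VAL = 0x74

0: ✓ CMP  NZCV=1010
1: · SUBGE
2: · SUBVS
3: ✓ CMP  NZCV=0000
4: ✓ SUBGE  r0←0x74
5: ✓ SUBCC  r3←0x66
6: · MOVVS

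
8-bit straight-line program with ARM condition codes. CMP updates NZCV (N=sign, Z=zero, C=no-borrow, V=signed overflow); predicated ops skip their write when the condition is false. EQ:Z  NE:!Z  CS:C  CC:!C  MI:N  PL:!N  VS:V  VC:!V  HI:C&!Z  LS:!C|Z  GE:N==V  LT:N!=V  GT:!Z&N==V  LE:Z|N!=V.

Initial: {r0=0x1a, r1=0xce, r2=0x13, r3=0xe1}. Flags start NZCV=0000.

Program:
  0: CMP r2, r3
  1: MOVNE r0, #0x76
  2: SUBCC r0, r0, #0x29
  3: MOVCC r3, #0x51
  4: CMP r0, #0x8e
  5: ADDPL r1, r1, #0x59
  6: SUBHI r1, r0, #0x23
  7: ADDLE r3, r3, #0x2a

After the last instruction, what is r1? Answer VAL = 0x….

[0] flags=0000 → (cmp)
[1] flags=0000 NE?T → r0=0x76
[2] flags=0000 CC?T → r0=0x4d
[3] flags=0000 CC?T → r3=0x51
[4] flags=1001 → (cmp)
[5] flags=1001 PL?F → skip
[6] flags=1001 HI?F → skip
[7] flags=1001 LE?F → skip

VAL = 0xce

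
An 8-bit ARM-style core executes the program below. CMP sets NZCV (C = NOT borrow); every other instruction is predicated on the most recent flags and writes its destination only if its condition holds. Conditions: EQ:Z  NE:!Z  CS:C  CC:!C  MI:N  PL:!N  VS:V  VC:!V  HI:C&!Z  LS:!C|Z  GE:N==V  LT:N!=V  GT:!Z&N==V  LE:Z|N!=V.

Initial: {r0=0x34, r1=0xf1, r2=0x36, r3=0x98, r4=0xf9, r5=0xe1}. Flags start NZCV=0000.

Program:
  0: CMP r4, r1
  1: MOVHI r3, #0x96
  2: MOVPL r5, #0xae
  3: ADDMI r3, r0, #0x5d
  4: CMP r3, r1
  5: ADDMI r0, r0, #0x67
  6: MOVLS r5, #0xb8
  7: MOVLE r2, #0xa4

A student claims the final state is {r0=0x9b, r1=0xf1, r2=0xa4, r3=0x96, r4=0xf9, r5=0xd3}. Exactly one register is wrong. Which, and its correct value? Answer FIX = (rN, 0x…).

[0] flags=0010 → (cmp)
[1] flags=0010 HI?T → r3=0x96
[2] flags=0010 PL?T → r5=0xae
[3] flags=0010 MI?F → skip
[4] flags=1000 → (cmp)
[5] flags=1000 MI?T → r0=0x9b
[6] flags=1000 LS?T → r5=0xb8
[7] flags=1000 LE?T → r2=0xa4

FIX = (r5, 0xb8)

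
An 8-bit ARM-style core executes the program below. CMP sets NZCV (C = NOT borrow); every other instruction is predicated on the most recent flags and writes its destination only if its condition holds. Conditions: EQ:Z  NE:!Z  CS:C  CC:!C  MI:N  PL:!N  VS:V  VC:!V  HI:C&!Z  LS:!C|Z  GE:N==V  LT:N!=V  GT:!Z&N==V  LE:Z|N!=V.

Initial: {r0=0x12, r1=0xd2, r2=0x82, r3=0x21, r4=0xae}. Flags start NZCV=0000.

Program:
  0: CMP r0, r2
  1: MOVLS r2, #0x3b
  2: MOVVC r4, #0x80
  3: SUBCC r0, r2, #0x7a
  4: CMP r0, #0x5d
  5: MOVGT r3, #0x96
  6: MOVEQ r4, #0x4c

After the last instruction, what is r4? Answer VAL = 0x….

VAL = 0xae

0: ✓ CMP  NZCV=1001
1: ✓ MOVLS  r2←0x3b
2: · MOVVC
3: ✓ SUBCC  r0←0xc1
4: ✓ CMP  NZCV=0011
5: · MOVGT
6: · MOVEQ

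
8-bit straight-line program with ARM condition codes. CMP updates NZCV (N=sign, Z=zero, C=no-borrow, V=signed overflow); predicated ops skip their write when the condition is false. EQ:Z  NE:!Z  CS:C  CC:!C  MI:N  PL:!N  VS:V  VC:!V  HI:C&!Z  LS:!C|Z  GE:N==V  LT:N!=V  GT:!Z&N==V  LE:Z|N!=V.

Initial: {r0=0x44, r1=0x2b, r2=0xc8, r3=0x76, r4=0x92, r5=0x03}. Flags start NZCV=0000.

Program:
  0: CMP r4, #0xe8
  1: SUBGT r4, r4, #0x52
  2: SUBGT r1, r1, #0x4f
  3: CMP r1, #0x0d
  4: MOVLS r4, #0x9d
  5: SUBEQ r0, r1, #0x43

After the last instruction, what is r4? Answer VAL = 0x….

[0] flags=1000 → (cmp)
[1] flags=1000 GT?F → skip
[2] flags=1000 GT?F → skip
[3] flags=0010 → (cmp)
[4] flags=0010 LS?F → skip
[5] flags=0010 EQ?F → skip

VAL = 0x92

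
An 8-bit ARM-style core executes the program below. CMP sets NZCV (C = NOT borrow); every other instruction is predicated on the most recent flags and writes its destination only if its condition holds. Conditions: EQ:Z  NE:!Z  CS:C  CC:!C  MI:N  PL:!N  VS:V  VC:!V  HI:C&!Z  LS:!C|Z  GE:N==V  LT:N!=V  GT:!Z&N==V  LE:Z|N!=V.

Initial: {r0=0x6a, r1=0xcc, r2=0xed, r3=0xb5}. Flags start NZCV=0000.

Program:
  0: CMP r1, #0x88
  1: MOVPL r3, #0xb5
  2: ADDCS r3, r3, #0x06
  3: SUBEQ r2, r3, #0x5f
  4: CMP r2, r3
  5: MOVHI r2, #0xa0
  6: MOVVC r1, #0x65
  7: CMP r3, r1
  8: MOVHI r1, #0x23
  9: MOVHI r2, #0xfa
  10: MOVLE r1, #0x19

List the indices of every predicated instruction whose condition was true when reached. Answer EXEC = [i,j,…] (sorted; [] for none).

EXEC = [1,2,5,6,8,9,10]

0: ✓ CMP  NZCV=0010
1: ✓ MOVPL  r3←0xb5
2: ✓ ADDCS  r3←0xbb
3: · SUBEQ
4: ✓ CMP  NZCV=0010
5: ✓ MOVHI  r2←0xa0
6: ✓ MOVVC  r1←0x65
7: ✓ CMP  NZCV=0011
8: ✓ MOVHI  r1←0x23
9: ✓ MOVHI  r2←0xfa
10: ✓ MOVLE  r1←0x19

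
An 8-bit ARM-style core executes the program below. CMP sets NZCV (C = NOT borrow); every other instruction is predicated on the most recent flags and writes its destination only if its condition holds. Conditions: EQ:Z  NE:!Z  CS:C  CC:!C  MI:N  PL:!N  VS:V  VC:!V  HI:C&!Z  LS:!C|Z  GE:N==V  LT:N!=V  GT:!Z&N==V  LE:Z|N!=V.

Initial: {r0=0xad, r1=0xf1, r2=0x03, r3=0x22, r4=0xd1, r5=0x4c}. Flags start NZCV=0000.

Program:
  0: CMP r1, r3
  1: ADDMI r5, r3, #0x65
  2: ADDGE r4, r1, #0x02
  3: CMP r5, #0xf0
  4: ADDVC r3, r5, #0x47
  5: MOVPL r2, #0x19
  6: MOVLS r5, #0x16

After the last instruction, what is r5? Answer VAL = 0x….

[0] flags=1010 → (cmp)
[1] flags=1010 MI?T → r5=0x87
[2] flags=1010 GE?F → skip
[3] flags=1000 → (cmp)
[4] flags=1000 VC?T → r3=0xce
[5] flags=1000 PL?F → skip
[6] flags=1000 LS?T → r5=0x16

VAL = 0x16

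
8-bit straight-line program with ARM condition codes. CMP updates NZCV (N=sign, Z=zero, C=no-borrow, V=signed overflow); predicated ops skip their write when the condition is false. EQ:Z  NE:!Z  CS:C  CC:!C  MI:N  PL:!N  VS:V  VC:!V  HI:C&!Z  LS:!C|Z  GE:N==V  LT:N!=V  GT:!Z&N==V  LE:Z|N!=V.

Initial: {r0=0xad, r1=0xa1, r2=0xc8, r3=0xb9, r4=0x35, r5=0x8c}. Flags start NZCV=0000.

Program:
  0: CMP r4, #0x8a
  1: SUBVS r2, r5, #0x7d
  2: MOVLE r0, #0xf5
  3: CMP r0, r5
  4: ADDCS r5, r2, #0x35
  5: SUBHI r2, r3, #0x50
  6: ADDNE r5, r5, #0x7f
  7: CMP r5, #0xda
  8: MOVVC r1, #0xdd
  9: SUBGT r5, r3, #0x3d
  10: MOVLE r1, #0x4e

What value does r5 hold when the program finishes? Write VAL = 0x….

VAL = 0xc3

[0] flags=1001 → (cmp)
[1] flags=1001 VS?T → r2=0x0f
[2] flags=1001 LE?F → skip
[3] flags=0010 → (cmp)
[4] flags=0010 CS?T → r5=0x44
[5] flags=0010 HI?T → r2=0x69
[6] flags=0010 NE?T → r5=0xc3
[7] flags=1000 → (cmp)
[8] flags=1000 VC?T → r1=0xdd
[9] flags=1000 GT?F → skip
[10] flags=1000 LE?T → r1=0x4e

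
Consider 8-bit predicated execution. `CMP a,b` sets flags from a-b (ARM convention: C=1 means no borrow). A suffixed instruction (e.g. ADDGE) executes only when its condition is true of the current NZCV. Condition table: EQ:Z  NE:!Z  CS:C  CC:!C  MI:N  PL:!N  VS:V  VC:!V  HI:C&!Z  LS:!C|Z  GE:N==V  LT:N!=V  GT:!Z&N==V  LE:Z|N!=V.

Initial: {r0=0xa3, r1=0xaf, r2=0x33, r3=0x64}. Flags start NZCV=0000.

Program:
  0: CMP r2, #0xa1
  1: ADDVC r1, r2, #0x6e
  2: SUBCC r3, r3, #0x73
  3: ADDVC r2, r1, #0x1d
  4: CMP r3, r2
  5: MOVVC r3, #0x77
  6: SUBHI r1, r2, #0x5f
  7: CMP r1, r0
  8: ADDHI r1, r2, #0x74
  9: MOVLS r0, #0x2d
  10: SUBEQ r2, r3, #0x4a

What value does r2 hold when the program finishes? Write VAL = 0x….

[0] flags=1001 → (cmp)
[1] flags=1001 VC?F → skip
[2] flags=1001 CC?T → r3=0xf1
[3] flags=1001 VC?F → skip
[4] flags=1010 → (cmp)
[5] flags=1010 VC?T → r3=0x77
[6] flags=1010 HI?T → r1=0xd4
[7] flags=0010 → (cmp)
[8] flags=0010 HI?T → r1=0xa7
[9] flags=0010 LS?F → skip
[10] flags=0010 EQ?F → skip

VAL = 0x33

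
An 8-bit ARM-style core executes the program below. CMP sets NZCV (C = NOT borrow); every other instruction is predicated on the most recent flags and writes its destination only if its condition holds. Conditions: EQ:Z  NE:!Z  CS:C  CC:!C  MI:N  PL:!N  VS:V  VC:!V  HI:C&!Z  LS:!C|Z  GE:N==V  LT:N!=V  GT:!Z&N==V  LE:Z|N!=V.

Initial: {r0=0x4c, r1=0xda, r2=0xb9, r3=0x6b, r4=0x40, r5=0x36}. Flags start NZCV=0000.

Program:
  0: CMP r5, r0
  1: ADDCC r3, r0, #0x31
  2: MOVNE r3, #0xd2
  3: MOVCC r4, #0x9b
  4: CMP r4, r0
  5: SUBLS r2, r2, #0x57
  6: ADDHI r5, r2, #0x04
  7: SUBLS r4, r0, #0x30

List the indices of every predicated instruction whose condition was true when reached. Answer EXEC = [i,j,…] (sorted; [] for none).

[0] flags=1000 → (cmp)
[1] flags=1000 CC?T → r3=0x7d
[2] flags=1000 NE?T → r3=0xd2
[3] flags=1000 CC?T → r4=0x9b
[4] flags=0011 → (cmp)
[5] flags=0011 LS?F → skip
[6] flags=0011 HI?T → r5=0xbd
[7] flags=0011 LS?F → skip

EXEC = [1,2,3,6]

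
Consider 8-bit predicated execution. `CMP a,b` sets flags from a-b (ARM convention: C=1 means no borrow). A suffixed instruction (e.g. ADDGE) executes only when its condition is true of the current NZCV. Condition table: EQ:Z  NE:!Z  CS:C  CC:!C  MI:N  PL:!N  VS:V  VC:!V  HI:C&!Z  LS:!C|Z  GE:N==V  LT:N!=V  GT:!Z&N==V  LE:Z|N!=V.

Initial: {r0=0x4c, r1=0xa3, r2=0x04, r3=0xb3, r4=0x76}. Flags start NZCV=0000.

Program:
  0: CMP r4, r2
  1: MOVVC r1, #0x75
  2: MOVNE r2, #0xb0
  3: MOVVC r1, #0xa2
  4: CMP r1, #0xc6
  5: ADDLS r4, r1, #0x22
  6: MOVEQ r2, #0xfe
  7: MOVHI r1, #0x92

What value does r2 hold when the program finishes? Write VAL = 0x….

VAL = 0xb0

[0] flags=0010 → (cmp)
[1] flags=0010 VC?T → r1=0x75
[2] flags=0010 NE?T → r2=0xb0
[3] flags=0010 VC?T → r1=0xa2
[4] flags=1000 → (cmp)
[5] flags=1000 LS?T → r4=0xc4
[6] flags=1000 EQ?F → skip
[7] flags=1000 HI?F → skip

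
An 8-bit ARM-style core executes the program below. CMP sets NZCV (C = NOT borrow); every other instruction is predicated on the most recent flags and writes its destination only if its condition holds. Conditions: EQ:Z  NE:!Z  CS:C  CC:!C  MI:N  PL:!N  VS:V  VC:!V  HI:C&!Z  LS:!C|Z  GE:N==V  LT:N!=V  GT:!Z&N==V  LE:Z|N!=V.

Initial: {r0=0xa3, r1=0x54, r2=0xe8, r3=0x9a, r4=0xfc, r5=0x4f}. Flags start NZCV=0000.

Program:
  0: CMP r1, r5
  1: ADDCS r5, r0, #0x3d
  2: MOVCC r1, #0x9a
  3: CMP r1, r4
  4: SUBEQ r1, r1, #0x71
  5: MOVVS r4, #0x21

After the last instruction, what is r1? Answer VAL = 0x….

VAL = 0x54

0: ✓ CMP  NZCV=0010
1: ✓ ADDCS  r5←0xe0
2: · MOVCC
3: ✓ CMP  NZCV=0000
4: · SUBEQ
5: · MOVVS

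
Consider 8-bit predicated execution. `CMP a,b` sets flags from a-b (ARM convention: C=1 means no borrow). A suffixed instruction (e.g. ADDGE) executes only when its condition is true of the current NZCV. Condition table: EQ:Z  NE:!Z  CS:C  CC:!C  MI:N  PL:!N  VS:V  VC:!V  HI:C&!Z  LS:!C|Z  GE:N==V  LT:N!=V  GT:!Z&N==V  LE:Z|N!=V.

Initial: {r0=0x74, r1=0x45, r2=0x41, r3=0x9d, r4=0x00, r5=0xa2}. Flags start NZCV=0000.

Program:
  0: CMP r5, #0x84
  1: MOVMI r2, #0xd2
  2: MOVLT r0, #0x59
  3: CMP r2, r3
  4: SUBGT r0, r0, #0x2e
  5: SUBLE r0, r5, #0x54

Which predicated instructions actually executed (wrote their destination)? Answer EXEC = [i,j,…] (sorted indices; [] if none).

EXEC = [4]

0: ✓ CMP  NZCV=0010
1: · MOVMI
2: · MOVLT
3: ✓ CMP  NZCV=1001
4: ✓ SUBGT  r0←0x46
5: · SUBLE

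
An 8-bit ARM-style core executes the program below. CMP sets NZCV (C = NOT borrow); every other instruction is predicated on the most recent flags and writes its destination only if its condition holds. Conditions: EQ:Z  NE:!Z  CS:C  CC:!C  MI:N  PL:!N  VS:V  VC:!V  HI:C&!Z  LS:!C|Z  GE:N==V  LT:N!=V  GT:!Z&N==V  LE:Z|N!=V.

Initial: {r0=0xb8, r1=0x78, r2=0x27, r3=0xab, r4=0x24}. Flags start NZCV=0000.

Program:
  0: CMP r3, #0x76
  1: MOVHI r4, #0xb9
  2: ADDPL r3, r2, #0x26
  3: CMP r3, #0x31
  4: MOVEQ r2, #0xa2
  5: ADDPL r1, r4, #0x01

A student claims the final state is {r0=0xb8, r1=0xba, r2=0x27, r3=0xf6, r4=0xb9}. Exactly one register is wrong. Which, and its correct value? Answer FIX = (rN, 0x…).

[0] flags=0011 → (cmp)
[1] flags=0011 HI?T → r4=0xb9
[2] flags=0011 PL?T → r3=0x4d
[3] flags=0010 → (cmp)
[4] flags=0010 EQ?F → skip
[5] flags=0010 PL?T → r1=0xba

FIX = (r3, 0x4d)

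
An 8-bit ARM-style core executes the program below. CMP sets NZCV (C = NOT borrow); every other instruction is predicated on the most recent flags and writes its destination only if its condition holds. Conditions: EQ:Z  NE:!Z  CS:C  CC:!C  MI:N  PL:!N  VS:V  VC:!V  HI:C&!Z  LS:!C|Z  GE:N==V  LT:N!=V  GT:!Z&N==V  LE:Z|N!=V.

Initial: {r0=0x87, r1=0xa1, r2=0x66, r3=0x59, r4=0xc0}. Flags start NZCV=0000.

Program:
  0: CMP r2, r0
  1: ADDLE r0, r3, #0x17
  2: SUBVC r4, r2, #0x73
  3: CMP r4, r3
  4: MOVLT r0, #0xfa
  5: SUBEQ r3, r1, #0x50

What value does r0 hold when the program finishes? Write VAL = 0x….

VAL = 0xfa

0: ✓ CMP  NZCV=1001
1: · ADDLE
2: · SUBVC
3: ✓ CMP  NZCV=0011
4: ✓ MOVLT  r0←0xfa
5: · SUBEQ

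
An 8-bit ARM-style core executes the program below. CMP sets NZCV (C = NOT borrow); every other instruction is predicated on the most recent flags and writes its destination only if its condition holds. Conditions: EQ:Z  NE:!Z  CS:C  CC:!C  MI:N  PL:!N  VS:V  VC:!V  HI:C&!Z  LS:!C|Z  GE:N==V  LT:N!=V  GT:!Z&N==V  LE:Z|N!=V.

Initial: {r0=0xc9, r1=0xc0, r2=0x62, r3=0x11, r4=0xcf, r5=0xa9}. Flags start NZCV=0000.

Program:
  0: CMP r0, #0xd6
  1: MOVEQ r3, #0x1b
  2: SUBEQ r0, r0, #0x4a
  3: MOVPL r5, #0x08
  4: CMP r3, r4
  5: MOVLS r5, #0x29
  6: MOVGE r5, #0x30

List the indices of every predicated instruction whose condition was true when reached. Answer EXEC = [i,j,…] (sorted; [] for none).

0: ✓ CMP  NZCV=1000
1: · MOVEQ
2: · SUBEQ
3: · MOVPL
4: ✓ CMP  NZCV=0000
5: ✓ MOVLS  r5←0x29
6: ✓ MOVGE  r5←0x30

EXEC = [5,6]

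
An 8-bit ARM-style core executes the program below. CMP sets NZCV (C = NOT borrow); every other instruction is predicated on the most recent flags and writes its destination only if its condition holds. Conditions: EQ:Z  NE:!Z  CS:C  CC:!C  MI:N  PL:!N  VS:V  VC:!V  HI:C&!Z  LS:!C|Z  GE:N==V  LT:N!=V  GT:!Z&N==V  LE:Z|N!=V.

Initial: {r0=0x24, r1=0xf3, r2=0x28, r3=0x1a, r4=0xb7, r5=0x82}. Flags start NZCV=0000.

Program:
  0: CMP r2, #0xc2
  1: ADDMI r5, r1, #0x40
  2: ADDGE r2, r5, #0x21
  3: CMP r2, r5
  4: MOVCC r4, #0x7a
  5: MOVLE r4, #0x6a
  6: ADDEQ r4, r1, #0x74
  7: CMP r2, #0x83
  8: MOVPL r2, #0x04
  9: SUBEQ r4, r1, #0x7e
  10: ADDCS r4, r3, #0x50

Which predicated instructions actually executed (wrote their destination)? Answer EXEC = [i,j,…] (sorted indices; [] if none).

0: ✓ CMP  NZCV=0000
1: · ADDMI
2: ✓ ADDGE  r2←0xa3
3: ✓ CMP  NZCV=0010
4: · MOVCC
5: · MOVLE
6: · ADDEQ
7: ✓ CMP  NZCV=0010
8: ✓ MOVPL  r2←0x04
9: · SUBEQ
10: ✓ ADDCS  r4←0x6a

EXEC = [2,8,10]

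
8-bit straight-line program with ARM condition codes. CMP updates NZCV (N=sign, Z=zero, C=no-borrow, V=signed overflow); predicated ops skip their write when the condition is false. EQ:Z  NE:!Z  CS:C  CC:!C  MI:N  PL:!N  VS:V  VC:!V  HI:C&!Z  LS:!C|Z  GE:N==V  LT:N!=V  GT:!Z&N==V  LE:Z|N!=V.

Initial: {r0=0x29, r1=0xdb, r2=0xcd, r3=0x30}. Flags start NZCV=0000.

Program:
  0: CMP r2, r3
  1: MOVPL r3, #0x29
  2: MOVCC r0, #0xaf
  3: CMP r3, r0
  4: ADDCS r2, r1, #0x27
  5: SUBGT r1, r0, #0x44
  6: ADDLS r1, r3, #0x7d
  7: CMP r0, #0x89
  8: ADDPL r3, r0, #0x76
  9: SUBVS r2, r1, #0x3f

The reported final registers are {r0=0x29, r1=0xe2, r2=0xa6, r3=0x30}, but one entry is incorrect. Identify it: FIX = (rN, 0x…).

[0] flags=1010 → (cmp)
[1] flags=1010 PL?F → skip
[2] flags=1010 CC?F → skip
[3] flags=0010 → (cmp)
[4] flags=0010 CS?T → r2=0x02
[5] flags=0010 GT?T → r1=0xe5
[6] flags=0010 LS?F → skip
[7] flags=1001 → (cmp)
[8] flags=1001 PL?F → skip
[9] flags=1001 VS?T → r2=0xa6

FIX = (r1, 0xe5)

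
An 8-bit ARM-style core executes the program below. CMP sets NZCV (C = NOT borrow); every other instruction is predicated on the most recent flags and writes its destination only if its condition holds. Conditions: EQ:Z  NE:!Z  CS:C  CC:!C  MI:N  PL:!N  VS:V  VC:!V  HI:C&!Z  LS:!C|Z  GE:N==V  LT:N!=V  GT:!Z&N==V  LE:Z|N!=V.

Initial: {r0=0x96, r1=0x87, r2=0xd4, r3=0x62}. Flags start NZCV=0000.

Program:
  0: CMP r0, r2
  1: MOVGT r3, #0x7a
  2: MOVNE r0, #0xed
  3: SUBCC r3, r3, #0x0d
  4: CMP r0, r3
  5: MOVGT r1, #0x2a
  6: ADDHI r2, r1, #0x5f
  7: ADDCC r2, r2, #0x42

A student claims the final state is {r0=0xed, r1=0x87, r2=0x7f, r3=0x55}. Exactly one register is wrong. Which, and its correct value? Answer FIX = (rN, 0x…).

FIX = (r2, 0xe6)

[0] flags=1000 → (cmp)
[1] flags=1000 GT?F → skip
[2] flags=1000 NE?T → r0=0xed
[3] flags=1000 CC?T → r3=0x55
[4] flags=1010 → (cmp)
[5] flags=1010 GT?F → skip
[6] flags=1010 HI?T → r2=0xe6
[7] flags=1010 CC?F → skip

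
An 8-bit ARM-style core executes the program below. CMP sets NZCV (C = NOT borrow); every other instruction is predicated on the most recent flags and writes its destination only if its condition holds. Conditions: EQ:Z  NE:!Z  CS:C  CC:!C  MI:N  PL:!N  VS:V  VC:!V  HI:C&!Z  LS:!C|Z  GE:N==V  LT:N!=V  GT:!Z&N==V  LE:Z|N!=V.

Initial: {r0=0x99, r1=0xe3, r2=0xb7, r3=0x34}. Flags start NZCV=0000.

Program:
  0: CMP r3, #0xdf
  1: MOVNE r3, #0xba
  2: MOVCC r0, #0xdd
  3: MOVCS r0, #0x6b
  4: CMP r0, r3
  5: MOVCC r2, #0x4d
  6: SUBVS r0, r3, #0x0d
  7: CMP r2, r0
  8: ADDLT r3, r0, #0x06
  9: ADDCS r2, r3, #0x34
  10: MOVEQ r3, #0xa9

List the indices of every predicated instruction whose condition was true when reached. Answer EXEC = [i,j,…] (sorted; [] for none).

[0] flags=0000 → (cmp)
[1] flags=0000 NE?T → r3=0xba
[2] flags=0000 CC?T → r0=0xdd
[3] flags=0000 CS?F → skip
[4] flags=0010 → (cmp)
[5] flags=0010 CC?F → skip
[6] flags=0010 VS?F → skip
[7] flags=1000 → (cmp)
[8] flags=1000 LT?T → r3=0xe3
[9] flags=1000 CS?F → skip
[10] flags=1000 EQ?F → skip

EXEC = [1,2,8]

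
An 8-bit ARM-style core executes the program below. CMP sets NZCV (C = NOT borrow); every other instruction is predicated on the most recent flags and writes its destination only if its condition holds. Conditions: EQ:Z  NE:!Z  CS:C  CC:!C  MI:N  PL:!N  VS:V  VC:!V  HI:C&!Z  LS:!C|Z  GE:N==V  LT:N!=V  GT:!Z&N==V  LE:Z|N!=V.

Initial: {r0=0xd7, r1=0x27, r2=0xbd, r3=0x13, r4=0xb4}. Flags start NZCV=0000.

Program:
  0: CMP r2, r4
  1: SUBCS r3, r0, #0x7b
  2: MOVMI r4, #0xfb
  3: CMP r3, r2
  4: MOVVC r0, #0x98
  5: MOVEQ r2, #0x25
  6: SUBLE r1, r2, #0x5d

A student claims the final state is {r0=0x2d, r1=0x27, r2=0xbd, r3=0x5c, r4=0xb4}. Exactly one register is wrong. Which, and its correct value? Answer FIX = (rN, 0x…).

[0] flags=0010 → (cmp)
[1] flags=0010 CS?T → r3=0x5c
[2] flags=0010 MI?F → skip
[3] flags=1001 → (cmp)
[4] flags=1001 VC?F → skip
[5] flags=1001 EQ?F → skip
[6] flags=1001 LE?F → skip

FIX = (r0, 0xd7)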